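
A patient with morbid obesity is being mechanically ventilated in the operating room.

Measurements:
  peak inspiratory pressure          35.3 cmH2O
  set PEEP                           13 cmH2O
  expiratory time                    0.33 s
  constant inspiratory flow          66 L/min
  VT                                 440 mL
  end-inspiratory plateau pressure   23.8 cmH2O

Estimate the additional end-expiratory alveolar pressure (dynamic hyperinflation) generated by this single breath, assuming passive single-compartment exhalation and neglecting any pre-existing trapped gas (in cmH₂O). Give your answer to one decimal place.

Flow: 66 L/min ÷ 60 = 1.1 L/s.
R = (PIP − Pplat)/V̇ = (35.3 − 23.8) / 1.1 = 11.5/1.1 = 10.455 cmH2O·s/L.
C = Vt/(Pplat − PEEP) = 440.0 / (23.8 − 13) = 440.0/10.8 = 40.741 mL/cmH2O.
τ = R × C = 10.455 × 0.04074 L/cmH2O = 0.4259 s.
Fraction remaining = e^(−Te/τ) = e^(−0.33/0.4259) = 0.4608; trapped volume = 440.0 × 0.4608 = 202.75 mL.
Additional alveolar pressure from trapping ≈ V_trapped / C = 202.75 / 40.741 = 4.977 cmH2O.

5.0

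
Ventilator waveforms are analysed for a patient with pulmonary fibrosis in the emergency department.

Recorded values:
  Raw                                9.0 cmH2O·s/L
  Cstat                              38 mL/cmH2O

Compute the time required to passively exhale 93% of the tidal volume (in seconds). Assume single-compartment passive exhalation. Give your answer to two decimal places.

0.91

τ = R × C = 9.0 × 38 mL/cmH2O = 9.0 × 0.038 L/cmH2O = 0.342 s.
Exhaled fraction f = 1 − e^(−t/τ) → t = −τ·ln(1 − f) = −0.342·ln(0.07) = 0.9095 s.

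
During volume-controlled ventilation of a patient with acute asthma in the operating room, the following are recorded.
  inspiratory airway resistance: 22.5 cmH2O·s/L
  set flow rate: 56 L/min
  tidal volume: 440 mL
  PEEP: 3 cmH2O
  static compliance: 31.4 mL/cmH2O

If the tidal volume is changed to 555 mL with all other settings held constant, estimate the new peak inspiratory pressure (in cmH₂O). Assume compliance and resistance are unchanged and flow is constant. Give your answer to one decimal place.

Flow: 56 L/min ÷ 60 = 0.9333 L/s.
PIP = Vt/C + R·V̇ + PEEP (constant-flow equation of motion).
Only the elastic term changes: ΔPIP = ΔVt / C = (555 − 440) / 31.4 = 3.662 cmH2O.
Original PIP = 440/31.4 + 22.5×0.9333 + 3 = 38.012 cmH2O; new PIP = 38.012 + (3.662) = 41.674 cmH2O.

41.7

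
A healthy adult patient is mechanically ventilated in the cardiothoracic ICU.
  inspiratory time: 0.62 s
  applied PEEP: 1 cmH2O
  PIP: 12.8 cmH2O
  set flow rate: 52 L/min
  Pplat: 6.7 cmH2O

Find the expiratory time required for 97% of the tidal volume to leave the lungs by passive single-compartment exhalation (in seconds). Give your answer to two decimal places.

Flow: 52 L/min ÷ 60 = 0.8667 L/s.
Vt = flow × Ti = 0.8667 L/s × 0.62 s × 1000 mL/L = 537.35 mL.
R = (PIP − Pplat)/V̇ = (12.8 − 6.7) / 0.8667 = 6.1/0.8667 = 7.038 cmH2O·s/L.
C = Vt/(Pplat − PEEP) = 537.35 / (6.7 − 1) = 537.35/5.7 = 94.272 mL/cmH2O.
τ = R × C = 7.038 × 0.09427 L/cmH2O = 0.6635 s.
t = −τ·ln(1 − 0.97) = −0.6635·ln(0.03) = 2.327 s.

2.33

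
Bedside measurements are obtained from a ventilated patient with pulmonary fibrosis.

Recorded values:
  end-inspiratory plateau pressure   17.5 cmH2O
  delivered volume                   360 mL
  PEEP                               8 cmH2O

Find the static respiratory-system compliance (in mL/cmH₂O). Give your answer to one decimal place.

37.9

Cstat = Vt / (Pplat − PEEP) = 360 / (17.5 − 8) = 360 / 9.5 = 37.895 mL/cmH2O.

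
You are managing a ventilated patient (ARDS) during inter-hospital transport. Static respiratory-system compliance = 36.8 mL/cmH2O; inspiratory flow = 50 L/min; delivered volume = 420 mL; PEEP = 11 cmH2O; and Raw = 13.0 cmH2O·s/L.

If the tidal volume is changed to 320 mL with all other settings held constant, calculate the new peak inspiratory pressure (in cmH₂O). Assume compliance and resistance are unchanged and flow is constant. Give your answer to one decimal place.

30.5

Flow: 50 L/min ÷ 60 = 0.8333 L/s.
PIP = Vt/C + R·V̇ + PEEP (constant-flow equation of motion).
Only the elastic term changes: ΔPIP = ΔVt / C = (320 − 420) / 36.8 = -2.717 cmH2O.
Original PIP = 420/36.8 + 13.0×0.8333 + 11 = 33.246 cmH2O; new PIP = 33.246 + (-2.717) = 30.529 cmH2O.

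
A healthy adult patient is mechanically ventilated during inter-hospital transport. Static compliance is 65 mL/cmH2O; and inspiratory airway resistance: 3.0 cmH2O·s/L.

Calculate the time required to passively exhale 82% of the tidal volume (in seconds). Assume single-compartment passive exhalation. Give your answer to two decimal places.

τ = R × C = 3.0 × 65 mL/cmH2O = 3.0 × 0.065 L/cmH2O = 0.195 s.
Exhaled fraction f = 1 − e^(−t/τ) → t = −τ·ln(1 − f) = −0.195·ln(0.18) = 0.3344 s.

0.33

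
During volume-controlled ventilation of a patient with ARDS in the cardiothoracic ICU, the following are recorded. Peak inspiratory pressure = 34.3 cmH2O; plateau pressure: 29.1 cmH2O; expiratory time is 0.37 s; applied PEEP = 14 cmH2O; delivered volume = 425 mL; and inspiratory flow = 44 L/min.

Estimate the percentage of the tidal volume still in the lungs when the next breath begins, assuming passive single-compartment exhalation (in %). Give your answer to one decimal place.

Flow: 44 L/min ÷ 60 = 0.7333 L/s.
R = (PIP − Pplat)/V̇ = (34.3 − 29.1) / 0.7333 = 5.2/0.7333 = 7.091 cmH2O·s/L.
C = Vt/(Pplat − PEEP) = 425.0 / (29.1 − 14) = 425.0/15.1 = 28.146 mL/cmH2O.
τ = R × C = 7.091 × 0.02815 L/cmH2O = 0.1996 s.
Fraction remaining at end-expiration = e^(−Te/τ) = e^(−0.37/0.1996) = 0.1567 → 15.67%.

15.7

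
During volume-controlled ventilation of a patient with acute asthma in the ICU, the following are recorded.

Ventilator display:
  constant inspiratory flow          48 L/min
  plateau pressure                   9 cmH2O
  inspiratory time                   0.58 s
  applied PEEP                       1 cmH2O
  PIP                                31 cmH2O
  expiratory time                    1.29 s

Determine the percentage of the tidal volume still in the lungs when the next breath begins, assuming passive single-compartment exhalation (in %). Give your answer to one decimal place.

Flow: 48 L/min ÷ 60 = 0.8 L/s.
Vt = flow × Ti = 0.8 L/s × 0.58 s × 1000 mL/L = 464.0 mL.
R = (PIP − Pplat)/V̇ = (31 − 9) / 0.8 = 22.0/0.8 = 27.5 cmH2O·s/L.
C = Vt/(Pplat − PEEP) = 464.0 / (9 − 1) = 464.0/8.0 = 58.0 mL/cmH2O.
τ = R × C = 27.5 × 0.058 L/cmH2O = 1.595 s.
Fraction remaining at end-expiration = e^(−Te/τ) = e^(−1.29/1.595) = 0.4454 → 44.54%.

44.5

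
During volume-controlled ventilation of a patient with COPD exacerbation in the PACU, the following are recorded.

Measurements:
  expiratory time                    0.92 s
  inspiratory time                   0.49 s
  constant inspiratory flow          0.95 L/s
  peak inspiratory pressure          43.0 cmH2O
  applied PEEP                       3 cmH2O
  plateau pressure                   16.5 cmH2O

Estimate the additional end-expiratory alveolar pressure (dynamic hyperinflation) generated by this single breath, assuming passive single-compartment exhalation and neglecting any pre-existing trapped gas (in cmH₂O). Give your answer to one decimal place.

5.2

Vt = flow × Ti = 0.95 L/s × 0.49 s × 1000 mL/L = 465.5 mL.
R = (PIP − Pplat)/V̇ = (43.0 − 16.5) / 0.95 = 26.5/0.95 = 27.895 cmH2O·s/L.
C = Vt/(Pplat − PEEP) = 465.5 / (16.5 − 3) = 465.5/13.5 = 34.481 mL/cmH2O.
τ = R × C = 27.895 × 0.03448 L/cmH2O = 0.9618 s.
Fraction remaining = e^(−Te/τ) = e^(−0.92/0.9618) = 0.3842; trapped volume = 465.5 × 0.3842 = 178.85 mL.
Additional alveolar pressure from trapping ≈ V_trapped / C = 178.85 / 34.481 = 5.187 cmH2O.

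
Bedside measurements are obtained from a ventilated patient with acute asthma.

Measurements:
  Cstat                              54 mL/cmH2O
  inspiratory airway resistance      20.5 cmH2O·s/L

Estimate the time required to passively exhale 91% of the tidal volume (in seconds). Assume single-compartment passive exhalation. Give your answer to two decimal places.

2.67

τ = R × C = 20.5 × 54 mL/cmH2O = 20.5 × 0.054 L/cmH2O = 1.107 s.
Exhaled fraction f = 1 − e^(−t/τ) → t = −τ·ln(1 − f) = −1.107·ln(0.09) = 2.666 s.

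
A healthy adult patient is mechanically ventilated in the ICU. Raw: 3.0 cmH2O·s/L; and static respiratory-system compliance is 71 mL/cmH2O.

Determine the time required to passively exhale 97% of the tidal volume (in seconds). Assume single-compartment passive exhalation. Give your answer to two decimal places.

τ = R × C = 3.0 × 71 mL/cmH2O = 3.0 × 0.071 L/cmH2O = 0.213 s.
Exhaled fraction f = 1 − e^(−t/τ) → t = −τ·ln(1 − f) = −0.213·ln(0.03) = 0.7469 s.

0.75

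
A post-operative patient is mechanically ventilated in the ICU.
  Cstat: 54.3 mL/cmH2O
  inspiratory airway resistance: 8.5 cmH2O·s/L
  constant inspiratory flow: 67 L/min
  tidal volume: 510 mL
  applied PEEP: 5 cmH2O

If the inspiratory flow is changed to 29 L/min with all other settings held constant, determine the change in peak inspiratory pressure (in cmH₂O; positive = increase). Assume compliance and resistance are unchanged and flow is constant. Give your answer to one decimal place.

-5.4

Flow: 67 L/min ÷ 60 = 1.1167 L/s.
New flow: 29 L/min ÷ 60 = 0.4833 L/s.
PIP = Vt/C + R·V̇ + PEEP (constant-flow equation of motion).
Only the resistive term changes: ΔPIP = R × ΔV̇ = 8.5 × (0.4833 − 1.1167) = 8.5 × -0.6334 = -5.384 cmH2O.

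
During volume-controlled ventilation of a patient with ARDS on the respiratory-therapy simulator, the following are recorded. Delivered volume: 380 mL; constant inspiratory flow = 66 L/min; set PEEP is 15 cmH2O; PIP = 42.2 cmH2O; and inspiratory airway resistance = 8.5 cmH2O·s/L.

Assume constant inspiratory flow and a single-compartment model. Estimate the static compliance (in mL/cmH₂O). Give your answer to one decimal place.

Flow: 66 L/min ÷ 60 = 1.1 L/s.
Equation of motion (constant flow): PIP = Vt/C + R·V̇ + PEEP.
Vt/C = PIP − R·V̇ − PEEP = 42.2 − 8.5×1.1 − 15 = 42.2 − 9.35 − 15 = 17.85 cmH2O.
C = Vt / 17.85 = 380 / 17.85 = 21.289 mL/cmH2O.

21.3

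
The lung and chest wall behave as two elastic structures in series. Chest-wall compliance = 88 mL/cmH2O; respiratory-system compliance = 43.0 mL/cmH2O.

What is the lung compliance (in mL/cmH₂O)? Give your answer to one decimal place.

84.1

1/CL = 1/Crs − 1/Ccw.
1/CL = 1/43.0 − 1/88 = 0.01189.
CL = 84.104 mL/cmH2O.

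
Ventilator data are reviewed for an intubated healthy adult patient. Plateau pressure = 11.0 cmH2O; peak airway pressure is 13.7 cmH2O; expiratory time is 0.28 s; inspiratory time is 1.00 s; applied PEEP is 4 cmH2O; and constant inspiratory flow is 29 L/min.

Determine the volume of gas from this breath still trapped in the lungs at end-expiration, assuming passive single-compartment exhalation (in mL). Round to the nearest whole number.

234

Flow: 29 L/min ÷ 60 = 0.4833 L/s.
Vt = flow × Ti = 0.4833 L/s × 1.00 s × 1000 mL/L = 483.3 mL.
R = (PIP − Pplat)/V̇ = (13.7 − 11.0) / 0.4833 = 2.7/0.4833 = 5.587 cmH2O·s/L.
C = Vt/(Pplat − PEEP) = 483.3 / (11.0 − 4) = 483.3/7.0 = 69.043 mL/cmH2O.
τ = R × C = 5.587 × 0.06904 L/cmH2O = 0.3857 s.
Fraction remaining = e^(−Te/τ) = e^(−0.28/0.3857) = 0.4839.
Trapped volume = 483.3 × 0.4839 = 233.87 mL.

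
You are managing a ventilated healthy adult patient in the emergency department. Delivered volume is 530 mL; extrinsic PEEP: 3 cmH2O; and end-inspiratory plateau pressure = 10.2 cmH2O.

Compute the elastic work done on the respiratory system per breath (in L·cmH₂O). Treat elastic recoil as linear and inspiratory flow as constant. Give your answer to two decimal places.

1.91

Elastic work ≈ ½ × (Pplat − PEEP) × Vt = 0.5 × (10.2 − 3) × 0.530 L = 0.5 × 7.2 × 0.530 = 1.908 L·cmH2O.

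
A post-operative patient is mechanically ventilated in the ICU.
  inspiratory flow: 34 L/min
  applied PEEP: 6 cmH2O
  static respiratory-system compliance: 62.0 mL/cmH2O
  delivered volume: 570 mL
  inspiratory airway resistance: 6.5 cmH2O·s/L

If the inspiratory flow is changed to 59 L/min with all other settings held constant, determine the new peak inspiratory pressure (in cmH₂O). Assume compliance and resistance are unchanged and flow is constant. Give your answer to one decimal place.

21.6

Flow: 34 L/min ÷ 60 = 0.5667 L/s.
New flow: 59 L/min ÷ 60 = 0.9833 L/s.
PIP = Vt/C + R·V̇ + PEEP (constant-flow equation of motion).
Only the resistive term changes: ΔPIP = R × ΔV̇ = 6.5 × (0.9833 − 0.5667) = 6.5 × 0.4166 = 2.708 cmH2O.
Original PIP = 570/62.0 + 6.5×0.5667 + 6 = 18.877 cmH2O; new PIP = 18.877 + (2.708) = 21.585 cmH2O.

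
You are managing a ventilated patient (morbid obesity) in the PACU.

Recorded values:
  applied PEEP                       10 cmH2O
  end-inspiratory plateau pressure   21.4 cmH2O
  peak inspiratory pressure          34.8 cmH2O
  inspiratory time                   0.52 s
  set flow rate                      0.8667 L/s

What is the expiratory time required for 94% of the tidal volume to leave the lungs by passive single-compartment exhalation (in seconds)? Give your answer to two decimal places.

1.72

Vt = flow × Ti = 0.8667 L/s × 0.52 s × 1000 mL/L = 450.68 mL.
R = (PIP − Pplat)/V̇ = (34.8 − 21.4) / 0.8667 = 13.4/0.8667 = 15.461 cmH2O·s/L.
C = Vt/(Pplat − PEEP) = 450.68 / (21.4 − 10) = 450.68/11.4 = 39.533 mL/cmH2O.
τ = R × C = 15.461 × 0.03953 L/cmH2O = 0.6112 s.
t = −τ·ln(1 − 0.94) = −0.6112·ln(0.06) = 1.72 s.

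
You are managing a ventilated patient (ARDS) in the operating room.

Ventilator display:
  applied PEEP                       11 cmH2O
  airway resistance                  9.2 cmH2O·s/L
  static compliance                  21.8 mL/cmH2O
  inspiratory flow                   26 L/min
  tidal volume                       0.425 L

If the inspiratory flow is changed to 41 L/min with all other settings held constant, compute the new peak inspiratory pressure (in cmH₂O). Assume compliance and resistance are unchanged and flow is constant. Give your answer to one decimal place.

36.8

Flow: 26 L/min ÷ 60 = 0.4333 L/s.
New flow: 41 L/min ÷ 60 = 0.6833 L/s.
PIP = Vt/C + R·V̇ + PEEP (constant-flow equation of motion).
Only the resistive term changes: ΔPIP = R × ΔV̇ = 9.2 × (0.6833 − 0.4333) = 9.2 × 0.25 = 2.3 cmH2O.
Original PIP = 425/21.8 + 9.2×0.4333 + 11 = 34.482 cmH2O; new PIP = 34.482 + (2.3) = 36.782 cmH2O.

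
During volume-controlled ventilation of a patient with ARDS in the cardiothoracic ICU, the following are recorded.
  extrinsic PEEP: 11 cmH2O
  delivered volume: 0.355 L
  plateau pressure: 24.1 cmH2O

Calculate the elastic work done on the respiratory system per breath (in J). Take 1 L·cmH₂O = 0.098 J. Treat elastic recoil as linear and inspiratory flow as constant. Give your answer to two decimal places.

Elastic work ≈ ½ × (Pplat − PEEP) × Vt = 0.5 × (24.1 − 11) × 0.355 L = 0.5 × 13.1 × 0.355 = 2.325 L·cmH2O.
× 0.098 J/(L·cmH2O) → 0.2279 J.

0.23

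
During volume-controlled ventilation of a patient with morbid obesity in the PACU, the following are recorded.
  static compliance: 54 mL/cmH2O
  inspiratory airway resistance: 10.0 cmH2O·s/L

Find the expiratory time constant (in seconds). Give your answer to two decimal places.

τ = R × C = 10.0 × 54 mL/cmH2O = 10.0 × 0.054 L/cmH2O = 0.54 s.

0.54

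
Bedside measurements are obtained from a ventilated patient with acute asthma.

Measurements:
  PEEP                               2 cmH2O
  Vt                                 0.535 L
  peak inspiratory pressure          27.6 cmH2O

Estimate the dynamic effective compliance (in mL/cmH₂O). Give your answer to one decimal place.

20.9

Dynamic compliance = Vt / (PIP − PEEP) = 535 / (27.6 − 2) = 535 / 25.6 = 20.898 mL/cmH2O.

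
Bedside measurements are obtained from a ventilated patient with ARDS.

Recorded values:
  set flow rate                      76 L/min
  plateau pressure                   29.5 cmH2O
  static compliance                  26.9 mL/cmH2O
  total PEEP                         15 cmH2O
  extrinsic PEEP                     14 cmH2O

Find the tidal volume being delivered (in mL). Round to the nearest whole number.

End-expiratory occlusion gives total PEEP = 15 cmH2O (intrinsic PEEP = 15 − 14 = 1). Use total PEEP for the elastic gradient.
Vt = Cstat × (Pplat − PEEPtotal) = 26.9 × (29.5 − 15) = 26.9 × 14.5 = 390.05 mL.

390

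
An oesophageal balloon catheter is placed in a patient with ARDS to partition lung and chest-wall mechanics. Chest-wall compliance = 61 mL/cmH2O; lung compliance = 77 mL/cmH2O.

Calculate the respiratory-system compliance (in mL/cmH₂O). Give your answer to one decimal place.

Lung and chest wall are elastances in series: 1/Crs = 1/CL + 1/Ccw.
1/Crs = 1/77 + 1/61 = 0.02938.
Crs = 34.037 mL/cmH2O.

34.0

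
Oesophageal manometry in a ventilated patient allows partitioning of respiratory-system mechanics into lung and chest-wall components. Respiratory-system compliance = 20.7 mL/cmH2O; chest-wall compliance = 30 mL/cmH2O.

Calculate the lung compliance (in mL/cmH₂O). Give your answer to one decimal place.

1/CL = 1/Crs − 1/Ccw.
1/CL = 1/20.7 − 1/30 = 0.01498.
CL = 66.756 mL/cmH2O.

66.8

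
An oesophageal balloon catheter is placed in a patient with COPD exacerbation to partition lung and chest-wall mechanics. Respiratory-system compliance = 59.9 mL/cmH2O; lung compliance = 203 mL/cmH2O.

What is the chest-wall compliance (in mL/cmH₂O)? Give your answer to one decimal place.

85.0

1/Ccw = 1/Crs − 1/CL.
1/Ccw = 1/59.9 − 1/203 = 0.01177.
Ccw = 84.962 mL/cmH2O.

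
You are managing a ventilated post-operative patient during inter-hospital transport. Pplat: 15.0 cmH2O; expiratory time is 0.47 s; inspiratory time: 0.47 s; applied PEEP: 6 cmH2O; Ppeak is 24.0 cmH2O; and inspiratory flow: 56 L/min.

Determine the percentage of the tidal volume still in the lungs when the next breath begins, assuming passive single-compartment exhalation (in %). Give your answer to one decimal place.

36.8

Flow: 56 L/min ÷ 60 = 0.9333 L/s.
Vt = flow × Ti = 0.9333 L/s × 0.47 s × 1000 mL/L = 438.65 mL.
R = (PIP − Pplat)/V̇ = (24.0 − 15.0) / 0.9333 = 9.0/0.9333 = 9.643 cmH2O·s/L.
C = Vt/(Pplat − PEEP) = 438.65 / (15.0 − 6) = 438.65/9.0 = 48.739 mL/cmH2O.
τ = R × C = 9.643 × 0.04874 L/cmH2O = 0.47 s.
Fraction remaining at end-expiration = e^(−Te/τ) = e^(−0.47/0.47) = 0.3679 → 36.79%.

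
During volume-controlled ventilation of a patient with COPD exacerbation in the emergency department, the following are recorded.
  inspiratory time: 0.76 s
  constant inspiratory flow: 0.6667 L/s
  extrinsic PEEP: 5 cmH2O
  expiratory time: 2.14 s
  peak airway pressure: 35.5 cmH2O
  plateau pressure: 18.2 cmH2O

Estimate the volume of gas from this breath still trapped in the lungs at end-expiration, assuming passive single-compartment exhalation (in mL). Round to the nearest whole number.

59

Vt = flow × Ti = 0.6667 L/s × 0.76 s × 1000 mL/L = 506.69 mL.
R = (PIP − Pplat)/V̇ = (35.5 − 18.2) / 0.6667 = 17.3/0.6667 = 25.949 cmH2O·s/L.
C = Vt/(Pplat − PEEP) = 506.69 / (18.2 − 5) = 506.69/13.2 = 38.386 mL/cmH2O.
τ = R × C = 25.949 × 0.03839 L/cmH2O = 0.9962 s.
Fraction remaining = e^(−Te/τ) = e^(−2.14/0.9962) = 0.1167.
Trapped volume = 506.69 × 0.1167 = 59.131 mL.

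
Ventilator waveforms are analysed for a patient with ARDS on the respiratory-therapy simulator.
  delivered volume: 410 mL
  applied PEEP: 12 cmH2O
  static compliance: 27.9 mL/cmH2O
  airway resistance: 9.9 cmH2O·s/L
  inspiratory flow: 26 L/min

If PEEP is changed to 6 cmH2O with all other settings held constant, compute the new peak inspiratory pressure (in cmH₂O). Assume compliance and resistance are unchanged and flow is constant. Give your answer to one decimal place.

25.0

Flow: 26 L/min ÷ 60 = 0.4333 L/s.
PIP = Vt/C + R·V̇ + PEEP (constant-flow equation of motion).
Only the baseline term changes: ΔPIP = ΔPEEP = 6 − 12 = -6.0 cmH2O.
Original PIP = 410/27.9 + 9.9×0.4333 + 12 = 30.985 cmH2O; new PIP = 30.985 + (-6.0) = 24.985 cmH2O.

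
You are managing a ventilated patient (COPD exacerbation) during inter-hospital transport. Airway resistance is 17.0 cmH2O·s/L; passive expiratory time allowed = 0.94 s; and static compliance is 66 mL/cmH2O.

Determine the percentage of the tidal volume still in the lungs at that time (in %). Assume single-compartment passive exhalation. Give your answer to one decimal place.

43.3

τ = R × C = 17.0 × 66 mL/cmH2O = 17.0 × 0.066 L/cmH2O = 1.122 s.
Passive exhalation: V(t)/V₀ = e^(−t/τ) = e^(−0.94/1.122) = 0.4327.
Fraction remaining = 0.4327 → 43.27%.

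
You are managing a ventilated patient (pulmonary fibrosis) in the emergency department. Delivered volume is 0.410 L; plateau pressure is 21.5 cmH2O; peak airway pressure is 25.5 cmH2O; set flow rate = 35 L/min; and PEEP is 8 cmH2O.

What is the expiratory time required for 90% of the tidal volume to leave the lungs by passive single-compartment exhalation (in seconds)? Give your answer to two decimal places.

Flow: 35 L/min ÷ 60 = 0.5833 L/s.
R = (PIP − Pplat)/V̇ = (25.5 − 21.5) / 0.5833 = 4.0/0.5833 = 6.858 cmH2O·s/L.
C = Vt/(Pplat − PEEP) = 410.0 / (21.5 − 8) = 410.0/13.5 = 30.37 mL/cmH2O.
τ = R × C = 6.858 × 0.03037 L/cmH2O = 0.2083 s.
t = −τ·ln(1 − 0.90) = −0.2083·ln(0.1) = 0.4796 s.

0.48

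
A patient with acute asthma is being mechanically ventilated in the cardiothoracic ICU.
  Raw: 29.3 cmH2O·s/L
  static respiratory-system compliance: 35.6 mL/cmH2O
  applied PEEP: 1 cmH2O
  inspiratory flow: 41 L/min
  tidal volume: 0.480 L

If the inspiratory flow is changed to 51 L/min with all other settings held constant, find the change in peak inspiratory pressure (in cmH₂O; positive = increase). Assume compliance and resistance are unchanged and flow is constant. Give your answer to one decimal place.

4.9

Flow: 41 L/min ÷ 60 = 0.6833 L/s.
New flow: 51 L/min ÷ 60 = 0.85 L/s.
PIP = Vt/C + R·V̇ + PEEP (constant-flow equation of motion).
Only the resistive term changes: ΔPIP = R × ΔV̇ = 29.3 × (0.85 − 0.6833) = 29.3 × 0.1667 = 4.884 cmH2O.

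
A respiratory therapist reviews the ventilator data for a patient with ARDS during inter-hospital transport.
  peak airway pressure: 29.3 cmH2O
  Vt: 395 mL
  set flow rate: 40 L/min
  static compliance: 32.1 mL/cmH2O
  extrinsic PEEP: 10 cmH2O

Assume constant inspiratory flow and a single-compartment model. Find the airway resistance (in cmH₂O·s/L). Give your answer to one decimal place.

Flow: 40 L/min ÷ 60 = 0.6667 L/s.
Equation of motion (constant flow): PIP = Vt/C + R·V̇ + PEEP.
R·V̇ = PIP − Vt/C − PEEP = 29.3 − 395/32.1 − 10 = 29.3 − 12.305 − 10 = 6.995 cmH2O.
R = 6.995 / 0.6667 = 10.492 cmH2O·s/L.

10.5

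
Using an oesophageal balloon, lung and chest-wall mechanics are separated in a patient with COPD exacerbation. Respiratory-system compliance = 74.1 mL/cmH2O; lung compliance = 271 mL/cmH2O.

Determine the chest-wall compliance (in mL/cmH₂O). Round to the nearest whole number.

102

1/Ccw = 1/Crs − 1/CL.
1/Ccw = 1/74.1 − 1/271 = 0.009805.
Ccw = 101.99 mL/cmH2O.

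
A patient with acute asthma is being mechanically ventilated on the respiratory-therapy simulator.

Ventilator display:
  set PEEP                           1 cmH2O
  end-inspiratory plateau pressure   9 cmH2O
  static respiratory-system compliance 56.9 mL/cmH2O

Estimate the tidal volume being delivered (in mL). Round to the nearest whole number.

Vt = Cstat × (Pplat − PEEP) = 56.9 × (9 − 1) = 56.9 × 8.0 = 455.2 mL.

455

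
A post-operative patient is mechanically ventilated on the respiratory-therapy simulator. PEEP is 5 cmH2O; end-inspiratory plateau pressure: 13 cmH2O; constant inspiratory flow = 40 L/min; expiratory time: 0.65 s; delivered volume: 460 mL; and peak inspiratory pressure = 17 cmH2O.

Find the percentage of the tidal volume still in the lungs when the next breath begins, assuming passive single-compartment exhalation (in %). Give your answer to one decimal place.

15.2

Flow: 40 L/min ÷ 60 = 0.6667 L/s.
R = (PIP − Pplat)/V̇ = (17 − 13) / 0.6667 = 4.0/0.6667 = 6.0 cmH2O·s/L.
C = Vt/(Pplat − PEEP) = 460.0 / (13 − 5) = 460.0/8.0 = 57.5 mL/cmH2O.
τ = R × C = 6.0 × 0.0575 L/cmH2O = 0.345 s.
Fraction remaining at end-expiration = e^(−Te/τ) = e^(−0.65/0.345) = 0.152 → 15.2%.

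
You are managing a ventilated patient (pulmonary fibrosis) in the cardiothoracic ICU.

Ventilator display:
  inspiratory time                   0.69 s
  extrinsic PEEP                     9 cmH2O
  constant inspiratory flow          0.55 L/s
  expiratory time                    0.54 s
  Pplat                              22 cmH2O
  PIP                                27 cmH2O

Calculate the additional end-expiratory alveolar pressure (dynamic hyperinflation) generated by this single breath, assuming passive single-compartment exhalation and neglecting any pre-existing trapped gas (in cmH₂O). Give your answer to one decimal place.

1.7

Vt = flow × Ti = 0.55 L/s × 0.69 s × 1000 mL/L = 379.5 mL.
R = (PIP − Pplat)/V̇ = (27 − 22) / 0.55 = 5.0/0.55 = 9.091 cmH2O·s/L.
C = Vt/(Pplat − PEEP) = 379.5 / (22 − 9) = 379.5/13.0 = 29.192 mL/cmH2O.
τ = R × C = 9.091 × 0.02919 L/cmH2O = 0.2654 s.
Fraction remaining = e^(−Te/τ) = e^(−0.54/0.2654) = 0.1307; trapped volume = 379.5 × 0.1307 = 49.601 mL.
Additional alveolar pressure from trapping ≈ V_trapped / C = 49.601 / 29.192 = 1.699 cmH2O.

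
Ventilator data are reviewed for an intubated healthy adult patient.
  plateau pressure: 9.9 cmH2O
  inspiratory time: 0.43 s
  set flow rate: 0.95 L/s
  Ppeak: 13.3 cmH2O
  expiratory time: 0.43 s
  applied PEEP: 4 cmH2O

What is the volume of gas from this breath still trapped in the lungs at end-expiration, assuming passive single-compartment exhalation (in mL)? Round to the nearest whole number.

72

Vt = flow × Ti = 0.95 L/s × 0.43 s × 1000 mL/L = 408.5 mL.
R = (PIP − Pplat)/V̇ = (13.3 − 9.9) / 0.95 = 3.4/0.95 = 3.579 cmH2O·s/L.
C = Vt/(Pplat − PEEP) = 408.5 / (9.9 − 4) = 408.5/5.9 = 69.237 mL/cmH2O.
τ = R × C = 3.579 × 0.06924 L/cmH2O = 0.2478 s.
Fraction remaining = e^(−Te/τ) = e^(−0.43/0.2478) = 0.1764.
Trapped volume = 408.5 × 0.1764 = 72.059 mL.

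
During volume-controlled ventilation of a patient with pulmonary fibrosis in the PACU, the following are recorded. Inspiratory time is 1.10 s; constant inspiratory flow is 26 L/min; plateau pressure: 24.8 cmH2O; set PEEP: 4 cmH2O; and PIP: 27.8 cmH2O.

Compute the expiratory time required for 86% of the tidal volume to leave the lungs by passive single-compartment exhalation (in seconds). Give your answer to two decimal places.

Flow: 26 L/min ÷ 60 = 0.4333 L/s.
Vt = flow × Ti = 0.4333 L/s × 1.10 s × 1000 mL/L = 476.63 mL.
R = (PIP − Pplat)/V̇ = (27.8 − 24.8) / 0.4333 = 3.0/0.4333 = 6.924 cmH2O·s/L.
C = Vt/(Pplat − PEEP) = 476.63 / (24.8 − 4) = 476.63/20.8 = 22.915 mL/cmH2O.
τ = R × C = 6.924 × 0.02292 L/cmH2O = 0.1587 s.
t = −τ·ln(1 − 0.86) = −0.1587·ln(0.14) = 0.312 s.

0.31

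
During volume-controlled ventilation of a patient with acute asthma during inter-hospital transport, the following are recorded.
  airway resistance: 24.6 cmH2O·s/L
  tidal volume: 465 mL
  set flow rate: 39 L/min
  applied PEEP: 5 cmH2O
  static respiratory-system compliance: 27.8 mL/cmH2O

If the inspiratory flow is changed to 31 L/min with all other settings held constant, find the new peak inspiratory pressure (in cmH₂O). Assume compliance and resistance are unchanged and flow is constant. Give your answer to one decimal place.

34.4

Flow: 39 L/min ÷ 60 = 0.65 L/s.
New flow: 31 L/min ÷ 60 = 0.5167 L/s.
PIP = Vt/C + R·V̇ + PEEP (constant-flow equation of motion).
Only the resistive term changes: ΔPIP = R × ΔV̇ = 24.6 × (0.5167 − 0.65) = 24.6 × -0.1333 = -3.279 cmH2O.
Original PIP = 465/27.8 + 24.6×0.65 + 5 = 37.717 cmH2O; new PIP = 37.717 + (-3.279) = 34.438 cmH2O.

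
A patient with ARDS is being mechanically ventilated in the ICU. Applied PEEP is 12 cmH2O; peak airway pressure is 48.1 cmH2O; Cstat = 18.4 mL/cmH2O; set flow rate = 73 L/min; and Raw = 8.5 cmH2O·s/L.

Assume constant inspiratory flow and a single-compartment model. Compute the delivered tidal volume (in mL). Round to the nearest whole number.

474

Flow: 73 L/min ÷ 60 = 1.2167 L/s.
Equation of motion (constant flow): PIP = Vt/C + R·V̇ + PEEP.
Vt/C = PIP − R·V̇ − PEEP = 48.1 − 10.342 − 12 = 25.758 cmH2O.
Vt = C × 25.758 = 18.4 × 25.758 = 473.95 mL.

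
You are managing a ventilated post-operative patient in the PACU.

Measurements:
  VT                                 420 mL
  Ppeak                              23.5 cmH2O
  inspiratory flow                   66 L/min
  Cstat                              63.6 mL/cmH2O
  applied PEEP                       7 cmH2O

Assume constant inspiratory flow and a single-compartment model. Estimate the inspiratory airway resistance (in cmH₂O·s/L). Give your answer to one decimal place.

Flow: 66 L/min ÷ 60 = 1.1 L/s.
Equation of motion (constant flow): PIP = Vt/C + R·V̇ + PEEP.
R·V̇ = PIP − Vt/C − PEEP = 23.5 − 420/63.6 − 7 = 23.5 − 6.604 − 7 = 9.896 cmH2O.
R = 9.896 / 1.1 = 8.996 cmH2O·s/L.

9.0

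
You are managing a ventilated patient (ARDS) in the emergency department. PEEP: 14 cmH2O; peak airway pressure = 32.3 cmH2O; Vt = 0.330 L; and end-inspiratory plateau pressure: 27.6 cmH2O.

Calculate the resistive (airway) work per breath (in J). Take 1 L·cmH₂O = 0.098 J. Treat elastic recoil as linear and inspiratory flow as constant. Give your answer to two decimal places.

0.15

With constant inspiratory flow the resistive pressure is constant at PIP − Pplat = 32.3 − 27.6 = 4.7 cmH2O, so resistive work = 4.7 × 0.330 = 1.551 L·cmH2O.
× 0.098 J/(L·cmH2O) → 0.152 J.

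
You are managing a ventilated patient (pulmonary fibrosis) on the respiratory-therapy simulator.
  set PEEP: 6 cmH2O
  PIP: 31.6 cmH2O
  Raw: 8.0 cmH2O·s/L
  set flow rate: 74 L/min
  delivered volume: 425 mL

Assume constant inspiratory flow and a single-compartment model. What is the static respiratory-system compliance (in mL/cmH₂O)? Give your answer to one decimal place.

Flow: 74 L/min ÷ 60 = 1.2333 L/s.
Equation of motion (constant flow): PIP = Vt/C + R·V̇ + PEEP.
Vt/C = PIP − R·V̇ − PEEP = 31.6 − 8.0×1.2333 − 6 = 31.6 − 9.866 − 6 = 15.734 cmH2O.
C = Vt / 15.734 = 425 / 15.734 = 27.012 mL/cmH2O.

27.0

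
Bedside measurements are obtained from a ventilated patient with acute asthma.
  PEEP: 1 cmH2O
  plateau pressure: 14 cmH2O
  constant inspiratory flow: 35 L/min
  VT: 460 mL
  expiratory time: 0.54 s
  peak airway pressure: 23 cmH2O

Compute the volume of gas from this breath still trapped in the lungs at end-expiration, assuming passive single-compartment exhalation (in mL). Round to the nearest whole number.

171

Flow: 35 L/min ÷ 60 = 0.5833 L/s.
R = (PIP − Pplat)/V̇ = (23 − 14) / 0.5833 = 9.0/0.5833 = 15.429 cmH2O·s/L.
C = Vt/(Pplat − PEEP) = 460.0 / (14 − 1) = 460.0/13.0 = 35.385 mL/cmH2O.
τ = R × C = 15.429 × 0.03539 L/cmH2O = 0.546 s.
Fraction remaining = e^(−Te/τ) = e^(−0.54/0.546) = 0.3719.
Trapped volume = 460.0 × 0.3719 = 171.07 mL.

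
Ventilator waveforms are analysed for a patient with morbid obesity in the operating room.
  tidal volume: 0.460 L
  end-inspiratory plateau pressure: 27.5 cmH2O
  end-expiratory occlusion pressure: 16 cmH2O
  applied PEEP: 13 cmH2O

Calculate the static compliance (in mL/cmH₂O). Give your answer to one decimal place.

End-expiratory occlusion gives total PEEP = 16 cmH2O (intrinsic PEEP = 16 − 13 = 3). Use total PEEP for the elastic gradient.
Cstat = Vt / (Pplat − PEEPtotal) = 460 / (27.5 − 16) = 460 / 11.5 = 40.0 mL/cmH2O.

40.0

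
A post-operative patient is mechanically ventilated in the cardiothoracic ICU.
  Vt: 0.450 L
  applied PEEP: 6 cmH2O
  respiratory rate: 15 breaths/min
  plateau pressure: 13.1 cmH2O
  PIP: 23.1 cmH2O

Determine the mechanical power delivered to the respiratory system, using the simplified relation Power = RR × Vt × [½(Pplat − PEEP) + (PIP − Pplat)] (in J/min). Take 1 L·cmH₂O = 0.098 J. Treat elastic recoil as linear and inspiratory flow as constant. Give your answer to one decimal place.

9.0

Per-breath work = Vt × [½(Pplat−PEEP) + (PIP−Pplat)] = 0.450 × [0.5×7.1 + 10.0] = 0.450 × 13.55 = 6.098 L·cmH2O.
Power = 15 × 6.098 = 91.47 L·cmH2O/min.
× 0.098 J/(L·cmH2O) → 8.964 J/min.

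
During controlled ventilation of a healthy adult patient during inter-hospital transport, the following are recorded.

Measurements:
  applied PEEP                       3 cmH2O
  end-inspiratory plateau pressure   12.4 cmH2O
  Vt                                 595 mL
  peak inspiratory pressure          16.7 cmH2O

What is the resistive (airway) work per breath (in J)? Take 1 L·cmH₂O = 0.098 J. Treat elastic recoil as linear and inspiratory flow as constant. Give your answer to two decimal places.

With constant inspiratory flow the resistive pressure is constant at PIP − Pplat = 16.7 − 12.4 = 4.3 cmH2O, so resistive work = 4.3 × 0.595 = 2.559 L·cmH2O.
× 0.098 J/(L·cmH2O) → 0.2508 J.

0.25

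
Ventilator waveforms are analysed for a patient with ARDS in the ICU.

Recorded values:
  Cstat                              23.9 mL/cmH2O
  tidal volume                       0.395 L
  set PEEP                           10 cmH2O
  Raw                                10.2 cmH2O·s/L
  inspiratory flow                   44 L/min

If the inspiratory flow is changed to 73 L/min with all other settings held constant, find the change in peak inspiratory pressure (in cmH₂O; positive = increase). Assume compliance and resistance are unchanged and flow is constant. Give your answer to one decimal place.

Flow: 44 L/min ÷ 60 = 0.7333 L/s.
New flow: 73 L/min ÷ 60 = 1.2167 L/s.
PIP = Vt/C + R·V̇ + PEEP (constant-flow equation of motion).
Only the resistive term changes: ΔPIP = R × ΔV̇ = 10.2 × (1.2167 − 0.7333) = 10.2 × 0.4834 = 4.931 cmH2O.

4.9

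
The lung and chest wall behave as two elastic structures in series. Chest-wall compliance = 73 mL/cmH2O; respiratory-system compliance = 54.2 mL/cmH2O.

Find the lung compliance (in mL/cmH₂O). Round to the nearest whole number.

210

1/CL = 1/Crs − 1/Ccw.
1/CL = 1/54.2 − 1/73 = 0.004752.
CL = 210.44 mL/cmH2O.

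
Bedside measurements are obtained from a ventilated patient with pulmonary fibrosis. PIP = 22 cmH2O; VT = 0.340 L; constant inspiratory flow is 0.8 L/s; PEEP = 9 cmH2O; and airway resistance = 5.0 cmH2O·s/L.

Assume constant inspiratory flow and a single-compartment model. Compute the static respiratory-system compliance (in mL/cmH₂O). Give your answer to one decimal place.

37.8

Equation of motion (constant flow): PIP = Vt/C + R·V̇ + PEEP.
Vt/C = PIP − R·V̇ − PEEP = 22 − 5.0×0.8 − 9 = 22 − 4.0 − 9 = 9.0 cmH2O.
C = Vt / 9.0 = 340 / 9.0 = 37.778 mL/cmH2O.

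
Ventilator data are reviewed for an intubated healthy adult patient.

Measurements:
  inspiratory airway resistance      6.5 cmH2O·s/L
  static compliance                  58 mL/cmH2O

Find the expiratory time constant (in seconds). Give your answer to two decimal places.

0.38

τ = R × C = 6.5 × 58 mL/cmH2O = 6.5 × 0.058 L/cmH2O = 0.377 s.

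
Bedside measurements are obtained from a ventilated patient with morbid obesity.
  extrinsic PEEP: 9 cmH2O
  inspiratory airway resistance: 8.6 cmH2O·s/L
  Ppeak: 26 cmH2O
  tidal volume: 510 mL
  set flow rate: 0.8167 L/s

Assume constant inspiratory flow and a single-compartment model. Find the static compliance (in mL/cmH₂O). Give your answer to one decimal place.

Equation of motion (constant flow): PIP = Vt/C + R·V̇ + PEEP.
Vt/C = PIP − R·V̇ − PEEP = 26 − 8.6×0.8167 − 9 = 26 − 7.024 − 9 = 9.976 cmH2O.
C = Vt / 9.976 = 510 / 9.976 = 51.123 mL/cmH2O.

51.1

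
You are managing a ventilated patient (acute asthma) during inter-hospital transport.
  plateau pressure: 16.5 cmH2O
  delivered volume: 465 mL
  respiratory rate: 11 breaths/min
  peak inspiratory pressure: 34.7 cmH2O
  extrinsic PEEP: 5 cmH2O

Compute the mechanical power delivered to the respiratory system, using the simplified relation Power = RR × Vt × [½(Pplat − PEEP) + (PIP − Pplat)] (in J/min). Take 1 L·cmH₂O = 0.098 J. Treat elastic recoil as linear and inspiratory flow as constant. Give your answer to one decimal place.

12.0

Per-breath work = Vt × [½(Pplat−PEEP) + (PIP−Pplat)] = 0.465 × [0.5×11.5 + 18.2] = 0.465 × 23.95 = 11.137 L·cmH2O.
Power = 11 × 11.137 = 122.51 L·cmH2O/min.
× 0.098 J/(L·cmH2O) → 12.006 J/min.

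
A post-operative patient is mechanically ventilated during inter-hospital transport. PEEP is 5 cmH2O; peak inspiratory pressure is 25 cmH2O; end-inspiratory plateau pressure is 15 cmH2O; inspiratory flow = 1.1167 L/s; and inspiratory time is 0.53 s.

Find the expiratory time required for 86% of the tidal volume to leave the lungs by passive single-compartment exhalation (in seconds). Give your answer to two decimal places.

1.04

Vt = flow × Ti = 1.1167 L/s × 0.53 s × 1000 mL/L = 591.85 mL.
R = (PIP − Pplat)/V̇ = (25 − 15) / 1.1167 = 10.0/1.1167 = 8.955 cmH2O·s/L.
C = Vt/(Pplat − PEEP) = 591.85 / (15 − 5) = 591.85/10.0 = 59.185 mL/cmH2O.
τ = R × C = 8.955 × 0.05919 L/cmH2O = 0.53 s.
t = −τ·ln(1 − 0.86) = −0.53·ln(0.14) = 1.042 s.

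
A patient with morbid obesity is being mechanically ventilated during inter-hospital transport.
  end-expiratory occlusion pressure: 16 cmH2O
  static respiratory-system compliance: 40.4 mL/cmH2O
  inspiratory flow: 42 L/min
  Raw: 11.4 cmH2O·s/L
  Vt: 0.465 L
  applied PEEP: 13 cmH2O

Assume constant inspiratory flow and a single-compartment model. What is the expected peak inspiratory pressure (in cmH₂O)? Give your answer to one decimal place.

35.5

Flow: 42 L/min ÷ 60 = 0.7 L/s.
Total PEEP = 16 cmH2O (set 13 + intrinsic 3); this is the baseline alveolar pressure.
Equation of motion (constant flow): PIP = Vt/C + R·V̇ + PEEP.
PIP = 465/40.4 + 11.4×0.7 + 16 = 11.51 + 7.98 + 16 = 35.49 cmH2O.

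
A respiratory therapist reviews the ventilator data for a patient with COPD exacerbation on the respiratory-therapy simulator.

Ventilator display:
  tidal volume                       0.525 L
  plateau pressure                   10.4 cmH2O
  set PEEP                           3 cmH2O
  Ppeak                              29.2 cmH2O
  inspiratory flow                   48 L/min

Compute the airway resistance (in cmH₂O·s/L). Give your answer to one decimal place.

23.5

Flow: 48 L/min ÷ 60 = 0.8 L/s.
Raw = (PIP − Pplat) / flow = (29.2 − 10.4) / 0.8 = 18.8 / 0.8 = 23.5 cmH2O·s/L.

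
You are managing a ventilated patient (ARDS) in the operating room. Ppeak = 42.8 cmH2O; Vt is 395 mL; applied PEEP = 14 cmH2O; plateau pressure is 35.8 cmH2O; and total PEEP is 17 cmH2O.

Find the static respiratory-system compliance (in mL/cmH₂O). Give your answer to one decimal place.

End-expiratory occlusion gives total PEEP = 17 cmH2O (intrinsic PEEP = 17 − 14 = 3). Use total PEEP for the elastic gradient.
Cstat = Vt / (Pplat − PEEPtotal) = 395 / (35.8 − 17) = 395 / 18.8 = 21.011 mL/cmH2O.

21.0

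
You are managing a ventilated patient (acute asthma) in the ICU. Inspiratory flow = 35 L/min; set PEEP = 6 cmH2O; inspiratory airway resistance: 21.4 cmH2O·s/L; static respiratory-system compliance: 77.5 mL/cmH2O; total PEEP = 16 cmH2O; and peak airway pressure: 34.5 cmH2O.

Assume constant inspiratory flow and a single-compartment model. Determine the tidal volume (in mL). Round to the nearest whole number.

466

Flow: 35 L/min ÷ 60 = 0.5833 L/s.
Total PEEP = 16 cmH2O (set 6 + intrinsic 10); this is the baseline alveolar pressure.
Equation of motion (constant flow): PIP = Vt/C + R·V̇ + PEEP.
Vt/C = PIP − R·V̇ − PEEP = 34.5 − 12.483 − 16 = 6.017 cmH2O.
Vt = C × 6.017 = 77.5 × 6.017 = 466.32 mL.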